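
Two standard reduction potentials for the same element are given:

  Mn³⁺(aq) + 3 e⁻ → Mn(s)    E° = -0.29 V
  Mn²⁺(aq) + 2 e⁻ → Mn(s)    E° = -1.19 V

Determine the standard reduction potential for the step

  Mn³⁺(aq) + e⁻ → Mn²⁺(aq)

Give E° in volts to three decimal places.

Sequential free energies add, so n₃E°₃ = n₁E°₁ + n₂E°₂.
With n₃ = 3, and the known step contributing 2×(-1.19) V, the unknown satisfies 1·E° = 3×(-0.29) − 2×(-1.19) = +1.510.
E° = +1.510 / 1 = +1.510 V.

+1.510 V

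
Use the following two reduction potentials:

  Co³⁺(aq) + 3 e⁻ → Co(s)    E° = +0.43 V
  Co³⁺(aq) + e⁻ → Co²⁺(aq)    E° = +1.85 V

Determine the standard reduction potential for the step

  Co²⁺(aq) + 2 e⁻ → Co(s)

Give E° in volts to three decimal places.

Sequential free energies add, so n₃E°₃ = n₁E°₁ + n₂E°₂.
With n₃ = 3, and the known step contributing 1×(+1.85) V, the unknown satisfies 2·E° = 3×(+0.43) − 1×(+1.85) = -0.560.
E° = -0.560 / 2 = -0.280 V.

-0.280 V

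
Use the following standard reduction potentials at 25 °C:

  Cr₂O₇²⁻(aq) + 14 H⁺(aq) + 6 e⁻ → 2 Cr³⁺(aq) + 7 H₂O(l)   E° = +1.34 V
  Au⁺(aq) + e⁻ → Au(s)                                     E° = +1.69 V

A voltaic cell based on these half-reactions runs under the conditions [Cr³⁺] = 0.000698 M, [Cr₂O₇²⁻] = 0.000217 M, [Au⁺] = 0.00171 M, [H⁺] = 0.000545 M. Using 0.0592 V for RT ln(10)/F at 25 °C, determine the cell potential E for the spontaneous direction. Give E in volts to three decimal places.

Au⁺/Au is the cathode (higher E°), Cr₂O₇²⁻/Cr³⁺ the anode: E°cell = +1.69 − (+1.34) = +0.35 V, n = 6.
Overall: 6 Au⁺(aq) + 2 Cr³⁺(aq) + 7 H₂O(l) → 6 Au(s) + Cr₂O₇²⁻(aq) + 14 H⁺(aq)
Q = [Cr₂O₇²⁻]·[H⁺]^14 / ([Au⁺]^6·[Cr³⁺]^2); log Q = -26.440.
E = E° − (0.0592/n) log Q = +0.35 − (0.0592/6)(-26.440) = +0.611 V.

+0.611 V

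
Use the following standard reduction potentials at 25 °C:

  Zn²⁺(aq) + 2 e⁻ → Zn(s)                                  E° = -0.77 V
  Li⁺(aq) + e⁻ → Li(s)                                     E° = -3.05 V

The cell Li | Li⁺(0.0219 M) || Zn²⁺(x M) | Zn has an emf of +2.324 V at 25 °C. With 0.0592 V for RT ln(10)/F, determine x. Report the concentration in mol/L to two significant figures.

0.015 M

Zn²⁺/Zn is the cathode, Li⁺/Li the anode: E°cell = +2.28 V, n = 2.
Overall reaction: Zn²⁺(aq) + 2 Li(s) → Zn(s) + 2 Li⁺(aq); Q = [Li⁺]^2/[Zn²⁺]^1.
From E = E° − (0.0592/n) log Q: log Q = (E° − E)·n/0.0592 = (+2.28 − (+2.324))·2/0.0592 = -1.4865.
So 1·log[Zn²⁺] = 2·log(0.0219) − log Q = -3.3191 − (-1.4865) = -1.8326; [Zn²⁺] = 10^(-1.8326) ≈ 0.015 M.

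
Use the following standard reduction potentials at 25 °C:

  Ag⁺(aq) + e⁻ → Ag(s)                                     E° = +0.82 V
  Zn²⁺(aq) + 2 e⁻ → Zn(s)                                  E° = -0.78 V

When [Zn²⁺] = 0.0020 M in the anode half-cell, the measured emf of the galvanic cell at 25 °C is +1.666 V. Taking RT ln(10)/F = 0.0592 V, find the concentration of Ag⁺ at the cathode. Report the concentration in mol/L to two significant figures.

0.58 M

Ag⁺/Ag is the cathode, Zn²⁺/Zn the anode: E°cell = +1.60 V, n = 2.
Overall reaction: 2 Ag⁺(aq) + Zn(s) → 2 Ag(s) + Zn²⁺(aq); Q = [Zn²⁺]^1/[Ag⁺]^2.
From E = E° − (0.0592/n) log Q: log Q = (E° − E)·n/0.0592 = (+1.60 − (+1.666))·2/0.0592 = -2.2297.
So 2·log[Ag⁺] = 1·log(0.002) − log Q = -2.6990 − (-2.2297) = -0.4693; log[Ag⁺] = -0.4693 / 2 = -0.2346; [Ag⁺] = 10^(-0.2346) ≈ 0.58 M.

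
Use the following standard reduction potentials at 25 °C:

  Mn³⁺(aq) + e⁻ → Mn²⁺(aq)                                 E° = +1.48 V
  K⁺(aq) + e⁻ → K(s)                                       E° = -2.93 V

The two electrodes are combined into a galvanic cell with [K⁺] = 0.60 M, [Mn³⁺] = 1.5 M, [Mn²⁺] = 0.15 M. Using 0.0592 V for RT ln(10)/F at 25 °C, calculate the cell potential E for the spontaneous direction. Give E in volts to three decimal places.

Mn³⁺/Mn²⁺ is the cathode (higher E°), K⁺/K the anode: E°cell = +1.48 − (-2.93) = +4.41 V, n = 1.
Overall: Mn³⁺(aq) + K(s) → Mn²⁺(aq) + K⁺(aq)
Q = [Mn²⁺]·[K⁺] / ([Mn³⁺]); log Q = -1.222.
E = E° − (0.0592/n) log Q = +4.41 − (0.0592/1)(-1.222) = +4.482 V.

+4.482 V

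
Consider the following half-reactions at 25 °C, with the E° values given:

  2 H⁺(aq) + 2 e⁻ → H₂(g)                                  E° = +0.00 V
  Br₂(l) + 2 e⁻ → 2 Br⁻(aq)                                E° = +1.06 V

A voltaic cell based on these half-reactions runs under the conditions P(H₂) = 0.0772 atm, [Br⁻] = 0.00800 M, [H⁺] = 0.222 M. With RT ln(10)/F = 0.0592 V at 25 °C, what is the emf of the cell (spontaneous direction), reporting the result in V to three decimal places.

+1.190 V

Br₂/Br⁻ is the cathode (higher E°), H⁺/H₂ the anode: E°cell = +1.06 − (+0.00) = +1.06 V, n = 2.
Overall: Br₂(l) + H₂(g) → 2 Br⁻(aq) + 2 H⁺(aq)
Q = [Br⁻]^2·[H⁺]^2 / (P(H₂)); log Q = -4.389.
E = E° − (0.0592/n) log Q = +1.06 − (0.0592/2)(-4.389) = +1.190 V.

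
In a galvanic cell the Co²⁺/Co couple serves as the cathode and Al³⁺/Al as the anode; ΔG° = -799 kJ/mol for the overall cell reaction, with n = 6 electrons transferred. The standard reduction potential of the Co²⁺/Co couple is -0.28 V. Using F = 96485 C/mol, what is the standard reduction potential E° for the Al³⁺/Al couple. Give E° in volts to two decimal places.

-1.66 V

E°cell = −ΔG°/(nF) = −(-799×10³)/((6)(96485)) = +1.380 V.
Since Co²⁺/Co is the cathode and Al³⁺/Al the anode, E°cell = E°(Co²⁺/Co) − E°(Al³⁺/Al).
So E°(Al³⁺/Al) = E°(Co²⁺/Co) − E°cell = (-0.28) − (+1.380) = -1.66 V.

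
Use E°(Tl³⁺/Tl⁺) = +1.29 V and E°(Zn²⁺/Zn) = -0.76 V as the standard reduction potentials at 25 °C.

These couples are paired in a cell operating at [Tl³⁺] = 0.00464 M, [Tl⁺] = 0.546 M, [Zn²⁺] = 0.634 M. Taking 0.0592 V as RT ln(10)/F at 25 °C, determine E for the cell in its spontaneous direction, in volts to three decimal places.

+1.995 V

Tl³⁺/Tl⁺ is the cathode (higher E°), Zn²⁺/Zn the anode: E°cell = +1.29 − (-0.76) = +2.05 V, n = 2.
Overall: Tl³⁺(aq) + Zn(s) → Tl⁺(aq) + Zn²⁺(aq)
Q = [Tl⁺]·[Zn²⁺] / ([Tl³⁺]); log Q = 1.873.
E = E° − (0.0592/n) log Q = +2.05 − (0.0592/2)(1.873) = +1.995 V.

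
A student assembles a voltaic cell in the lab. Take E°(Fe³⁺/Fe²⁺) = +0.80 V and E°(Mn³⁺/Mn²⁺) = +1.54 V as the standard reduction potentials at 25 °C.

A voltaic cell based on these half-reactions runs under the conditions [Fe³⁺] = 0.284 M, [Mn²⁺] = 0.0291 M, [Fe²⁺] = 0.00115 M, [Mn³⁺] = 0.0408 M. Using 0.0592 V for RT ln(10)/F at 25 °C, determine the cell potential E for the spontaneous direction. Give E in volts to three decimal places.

+0.607 V

Mn³⁺/Mn²⁺ is the cathode (higher E°), Fe³⁺/Fe²⁺ the anode: E°cell = +1.54 − (+0.80) = +0.74 V, n = 1.
Overall: Mn³⁺(aq) + Fe²⁺(aq) → Mn²⁺(aq) + Fe³⁺(aq)
Q = [Mn²⁺]·[Fe³⁺] / ([Mn³⁺]·[Fe²⁺]); log Q = 2.246.
E = E° − (0.0592/n) log Q = +0.74 − (0.0592/1)(2.246) = +0.607 V.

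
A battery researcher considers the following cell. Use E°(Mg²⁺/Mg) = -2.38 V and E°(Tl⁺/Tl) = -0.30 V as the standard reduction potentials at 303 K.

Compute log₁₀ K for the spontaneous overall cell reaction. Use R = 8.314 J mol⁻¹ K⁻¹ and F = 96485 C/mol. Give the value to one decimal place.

69.2

Cathode: Tl⁺/Tl; anode: Mg²⁺/Mg. E°cell = (-0.30) − (-2.38) = +2.08 V, with n = 2.
ΔG° = −nFE° = −RT ln K, so ln K = nFE°/(RT) = (2)(96485)(+2.08) / ((8.314)(303)) = 159.331.
log₁₀ K = 159.331 / ln 10 = 69.2.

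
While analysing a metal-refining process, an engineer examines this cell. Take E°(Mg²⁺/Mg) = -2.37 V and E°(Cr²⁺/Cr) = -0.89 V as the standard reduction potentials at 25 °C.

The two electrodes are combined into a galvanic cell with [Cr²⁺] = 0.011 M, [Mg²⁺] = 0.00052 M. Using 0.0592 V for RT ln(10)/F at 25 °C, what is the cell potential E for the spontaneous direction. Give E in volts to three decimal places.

+1.519 V

Cr²⁺/Cr is the cathode (higher E°), Mg²⁺/Mg the anode: E°cell = -0.89 − (-2.37) = +1.48 V, n = 2.
Overall: Cr²⁺(aq) + Mg(s) → Cr(s) + Mg²⁺(aq)
Q = [Mg²⁺] / ([Cr²⁺]); log Q = -1.325.
E = E° − (0.0592/n) log Q = +1.48 − (0.0592/2)(-1.325) = +1.519 V.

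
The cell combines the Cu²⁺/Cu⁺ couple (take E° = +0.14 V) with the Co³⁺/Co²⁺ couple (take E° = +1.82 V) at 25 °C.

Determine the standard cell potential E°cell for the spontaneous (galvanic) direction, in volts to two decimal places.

The Co³⁺/Co²⁺ couple has the higher reduction potential, so it is the cathode; Cu²⁺/Cu⁺ is oxidised at the anode.
E°cell = E°(cathode) − E°(anode) = (+1.82) − (+0.14) = +1.68 V.

+1.68 V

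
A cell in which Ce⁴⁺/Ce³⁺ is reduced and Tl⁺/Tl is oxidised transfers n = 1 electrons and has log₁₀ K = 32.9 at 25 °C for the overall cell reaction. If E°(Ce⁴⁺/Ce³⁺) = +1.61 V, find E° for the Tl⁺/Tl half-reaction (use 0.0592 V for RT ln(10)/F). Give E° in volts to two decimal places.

-0.34 V

E°cell = (0.0592/n)·log K = (0.0592/1)(32.9) = +1.948 V.
Since Ce⁴⁺/Ce³⁺ is the cathode and Tl⁺/Tl the anode, E°cell = E°(Ce⁴⁺/Ce³⁺) − E°(Tl⁺/Tl).
So E°(Tl⁺/Tl) = E°(Ce⁴⁺/Ce³⁺) − E°cell = (+1.61) − (+1.948) = -0.34 V.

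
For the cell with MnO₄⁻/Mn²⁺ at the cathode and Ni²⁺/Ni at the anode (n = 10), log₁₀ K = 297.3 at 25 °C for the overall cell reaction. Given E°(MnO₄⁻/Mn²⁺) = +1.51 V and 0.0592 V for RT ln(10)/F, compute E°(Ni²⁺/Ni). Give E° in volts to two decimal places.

E°cell = (0.0592/n)·log K = (0.0592/10)(297.3) = +1.760 V.
Since MnO₄⁻/Mn²⁺ is the cathode and Ni²⁺/Ni the anode, E°cell = E°(MnO₄⁻/Mn²⁺) − E°(Ni²⁺/Ni).
So E°(Ni²⁺/Ni) = E°(MnO₄⁻/Mn²⁺) − E°cell = (+1.51) − (+1.760) = -0.25 V.

-0.25 V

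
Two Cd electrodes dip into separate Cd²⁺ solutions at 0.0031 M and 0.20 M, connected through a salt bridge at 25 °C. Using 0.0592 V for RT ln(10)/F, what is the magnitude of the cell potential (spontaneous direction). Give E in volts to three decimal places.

+0.054 V

For a concentration cell E°cell = 0. The 0.20 M side is the cathode (reduction is favoured where [Cd²⁺] is higher).
With n = 2, E = −(0.0592/2) log([Cd²⁺]ₐₙ/[Cd²⁺]꜀ₐₜ) = −(0.0592/2) log(0.0031/0.2) = −(0.0592/2)(-1.810) = +0.054 V.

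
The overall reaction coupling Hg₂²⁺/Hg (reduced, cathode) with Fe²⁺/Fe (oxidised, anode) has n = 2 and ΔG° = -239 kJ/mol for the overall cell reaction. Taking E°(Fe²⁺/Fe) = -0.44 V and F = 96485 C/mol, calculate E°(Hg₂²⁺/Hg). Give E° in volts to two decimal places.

+0.80 V

E°cell = −ΔG°/(nF) = −(-239×10³)/((2)(96485)) = +1.239 V.
Since Hg₂²⁺/Hg is the cathode and Fe²⁺/Fe the anode, E°cell = E°(Hg₂²⁺/Hg) − E°(Fe²⁺/Fe).
So E°(Hg₂²⁺/Hg) = E°cell + E°(Fe²⁺/Fe) = +1.239 + (-0.44) = +0.80 V.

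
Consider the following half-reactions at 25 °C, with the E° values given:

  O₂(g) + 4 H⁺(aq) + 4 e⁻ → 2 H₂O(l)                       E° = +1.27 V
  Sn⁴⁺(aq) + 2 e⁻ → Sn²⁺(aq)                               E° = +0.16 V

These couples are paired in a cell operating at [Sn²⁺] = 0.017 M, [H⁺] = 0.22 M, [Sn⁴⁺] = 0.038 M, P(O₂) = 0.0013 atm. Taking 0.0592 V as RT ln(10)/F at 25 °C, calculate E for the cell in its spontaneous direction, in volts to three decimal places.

O₂/H₂O is the cathode (higher E°), Sn⁴⁺/Sn²⁺ the anode: E°cell = +1.27 − (+0.16) = +1.11 V, n = 4.
Overall: O₂(g) + 4 H⁺(aq) + 2 Sn²⁺(aq) → 2 H₂O(l) + 2 Sn⁴⁺(aq)
Q = [Sn⁴⁺]^2 / (P(O₂)·[H⁺]^4·[Sn²⁺]^2); log Q = 6.215.
E = E° − (0.0592/n) log Q = +1.11 − (0.0592/4)(6.215) = +1.018 V.

+1.018 V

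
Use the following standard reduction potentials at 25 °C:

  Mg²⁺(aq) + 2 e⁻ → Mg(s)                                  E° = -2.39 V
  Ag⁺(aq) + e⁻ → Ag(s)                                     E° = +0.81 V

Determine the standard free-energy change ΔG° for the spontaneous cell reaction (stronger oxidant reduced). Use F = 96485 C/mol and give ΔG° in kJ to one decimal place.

-617.5 kJ

Ag⁺/Ag (E° = +0.81 V) is the cathode; Mg²⁺/Mg (E° = -2.39 V) is the anode, so E°cell = +3.20 V.
Balancing electrons gives n = 2 (lcm of 1 and 2).
ΔG° = −nFE° = −(2)(96485)(+3.20) = -617,504 J = -617.5 kJ.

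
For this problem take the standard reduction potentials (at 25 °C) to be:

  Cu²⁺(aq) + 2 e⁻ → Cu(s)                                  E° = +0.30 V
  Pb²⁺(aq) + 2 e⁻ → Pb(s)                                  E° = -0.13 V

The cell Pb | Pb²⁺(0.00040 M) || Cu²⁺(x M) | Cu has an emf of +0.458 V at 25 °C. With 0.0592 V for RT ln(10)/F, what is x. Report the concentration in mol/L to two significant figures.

0.0035 M

Cu²⁺/Cu is the cathode, Pb²⁺/Pb the anode: E°cell = +0.43 V, n = 2.
Overall reaction: Cu²⁺(aq) + Pb(s) → Cu(s) + Pb²⁺(aq); Q = [Pb²⁺]^1/[Cu²⁺]^1.
From E = E° − (0.0592/n) log Q: log Q = (E° − E)·n/0.0592 = (+0.43 − (+0.458))·2/0.0592 = -0.9459.
So 1·log[Cu²⁺] = 1·log(0.0004) − log Q = -3.3979 − (-0.9459) = -2.4520; [Cu²⁺] = 10^(-2.4520) ≈ 0.0035 M.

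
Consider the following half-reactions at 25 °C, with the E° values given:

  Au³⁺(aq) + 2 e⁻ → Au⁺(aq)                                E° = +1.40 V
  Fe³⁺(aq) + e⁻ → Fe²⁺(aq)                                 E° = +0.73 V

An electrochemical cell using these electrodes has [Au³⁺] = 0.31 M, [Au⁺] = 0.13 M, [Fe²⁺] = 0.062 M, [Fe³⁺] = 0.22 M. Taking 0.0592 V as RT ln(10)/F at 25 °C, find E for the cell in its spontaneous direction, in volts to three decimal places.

+0.649 V

Au³⁺/Au⁺ is the cathode (higher E°), Fe³⁺/Fe²⁺ the anode: E°cell = +1.40 − (+0.73) = +0.67 V, n = 2.
Overall: Au³⁺(aq) + 2 Fe²⁺(aq) → Au⁺(aq) + 2 Fe³⁺(aq)
Q = [Au⁺]·[Fe³⁺]^2 / ([Au³⁺]·[Fe²⁺]^2); log Q = 0.723.
E = E° − (0.0592/n) log Q = +0.67 − (0.0592/2)(0.723) = +0.649 V.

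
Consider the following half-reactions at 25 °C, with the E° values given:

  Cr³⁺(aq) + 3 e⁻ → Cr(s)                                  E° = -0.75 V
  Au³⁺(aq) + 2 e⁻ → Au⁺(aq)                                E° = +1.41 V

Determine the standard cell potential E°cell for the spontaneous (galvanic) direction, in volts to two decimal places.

+2.16 V

The Au³⁺/Au⁺ couple has the higher reduction potential, so it is the cathode; Cr³⁺/Cr is oxidised at the anode.
E°cell = E°(cathode) − E°(anode) = (+1.41) − (-0.75) = +2.16 V.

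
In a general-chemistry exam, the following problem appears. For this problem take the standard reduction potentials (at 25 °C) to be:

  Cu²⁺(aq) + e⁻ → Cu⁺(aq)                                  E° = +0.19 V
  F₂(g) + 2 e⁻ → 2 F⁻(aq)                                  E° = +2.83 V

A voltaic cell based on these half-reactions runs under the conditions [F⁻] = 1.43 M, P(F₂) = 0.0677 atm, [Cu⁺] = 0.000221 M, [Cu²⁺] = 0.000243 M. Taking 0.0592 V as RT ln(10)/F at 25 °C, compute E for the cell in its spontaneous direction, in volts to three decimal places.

F₂/F⁻ is the cathode (higher E°), Cu²⁺/Cu⁺ the anode: E°cell = +2.83 − (+0.19) = +2.64 V, n = 2.
Overall: F₂(g) + 2 Cu⁺(aq) → 2 F⁻(aq) + 2 Cu²⁺(aq)
Q = [F⁻]^2·[Cu²⁺]^2 / (P(F₂)·[Cu⁺]^2); log Q = 1.563.
E = E° − (0.0592/n) log Q = +2.64 − (0.0592/2)(1.563) = +2.594 V.

+2.594 V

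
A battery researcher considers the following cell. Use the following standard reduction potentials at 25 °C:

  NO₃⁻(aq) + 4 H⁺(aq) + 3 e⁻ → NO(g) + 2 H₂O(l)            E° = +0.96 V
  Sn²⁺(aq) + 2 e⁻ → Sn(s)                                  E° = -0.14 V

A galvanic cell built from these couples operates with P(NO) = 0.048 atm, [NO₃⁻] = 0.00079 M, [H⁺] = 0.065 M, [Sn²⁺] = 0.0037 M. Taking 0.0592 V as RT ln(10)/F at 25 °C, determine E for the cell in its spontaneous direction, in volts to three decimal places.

+1.043 V

NO₃⁻/NO is the cathode (higher E°), Sn²⁺/Sn the anode: E°cell = +0.96 − (-0.14) = +1.10 V, n = 6.
Overall: 2 NO₃⁻(aq) + 8 H⁺(aq) + 3 Sn(s) → 2 NO(g) + 4 H₂O(l) + 3 Sn²⁺(aq)
Q = P(NO)^2·[Sn²⁺]^3 / ([NO₃⁻]^2·[H⁺]^8); log Q = 5.769.
E = E° − (0.0592/n) log Q = +1.10 − (0.0592/6)(5.769) = +1.043 V.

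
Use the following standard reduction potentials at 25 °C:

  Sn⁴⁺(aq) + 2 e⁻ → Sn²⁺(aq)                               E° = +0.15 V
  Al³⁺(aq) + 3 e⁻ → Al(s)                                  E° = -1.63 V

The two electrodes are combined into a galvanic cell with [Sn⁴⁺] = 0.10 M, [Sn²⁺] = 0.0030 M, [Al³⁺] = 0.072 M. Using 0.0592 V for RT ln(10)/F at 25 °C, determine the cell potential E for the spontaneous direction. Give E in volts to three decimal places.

+1.848 V

Sn⁴⁺/Sn²⁺ is the cathode (higher E°), Al³⁺/Al the anode: E°cell = +0.15 − (-1.63) = +1.78 V, n = 6.
Overall: 3 Sn⁴⁺(aq) + 2 Al(s) → 3 Sn²⁺(aq) + 2 Al³⁺(aq)
Q = [Sn²⁺]^3·[Al³⁺]^2 / ([Sn⁴⁺]^3); log Q = -6.854.
E = E° − (0.0592/n) log Q = +1.78 − (0.0592/6)(-6.854) = +1.848 V.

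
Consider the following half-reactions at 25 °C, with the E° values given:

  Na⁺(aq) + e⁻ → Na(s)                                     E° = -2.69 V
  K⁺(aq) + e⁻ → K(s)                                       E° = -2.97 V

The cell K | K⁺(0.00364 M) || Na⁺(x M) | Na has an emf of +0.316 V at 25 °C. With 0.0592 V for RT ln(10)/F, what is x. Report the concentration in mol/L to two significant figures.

Na⁺/Na is the cathode, K⁺/K the anode: E°cell = +0.28 V, n = 1.
Overall reaction: Na⁺(aq) + K(s) → Na(s) + K⁺(aq); Q = [K⁺]^1/[Na⁺]^1.
From E = E° − (0.0592/n) log Q: log Q = (E° − E)·n/0.0592 = (+0.28 − (+0.316))·1/0.0592 = -0.6081.
So 1·log[Na⁺] = 1·log(0.00364) − log Q = -2.4389 − (-0.6081) = -1.8308; [Na⁺] = 10^(-1.8308) ≈ 0.015 M.

0.015 M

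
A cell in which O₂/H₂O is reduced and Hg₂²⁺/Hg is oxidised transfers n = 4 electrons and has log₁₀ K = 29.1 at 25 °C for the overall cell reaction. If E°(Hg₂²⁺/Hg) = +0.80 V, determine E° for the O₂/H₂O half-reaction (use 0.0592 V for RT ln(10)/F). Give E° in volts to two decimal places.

E°cell = (0.0592/n)·log K = (0.0592/4)(29.1) = +0.431 V.
Since O₂/H₂O is the cathode and Hg₂²⁺/Hg the anode, E°cell = E°(O₂/H₂O) − E°(Hg₂²⁺/Hg).
So E°(O₂/H₂O) = E°cell + E°(Hg₂²⁺/Hg) = +0.431 + (+0.80) = +1.23 V.

+1.23 V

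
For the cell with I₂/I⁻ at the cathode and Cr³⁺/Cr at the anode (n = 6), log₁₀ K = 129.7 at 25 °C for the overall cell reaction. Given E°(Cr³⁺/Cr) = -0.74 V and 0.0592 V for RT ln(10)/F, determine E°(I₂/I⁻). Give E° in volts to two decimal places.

E°cell = (0.0592/n)·log K = (0.0592/6)(129.7) = +1.280 V.
Since I₂/I⁻ is the cathode and Cr³⁺/Cr the anode, E°cell = E°(I₂/I⁻) − E°(Cr³⁺/Cr).
So E°(I₂/I⁻) = E°cell + E°(Cr³⁺/Cr) = +1.280 + (-0.74) = +0.54 V.

+0.54 V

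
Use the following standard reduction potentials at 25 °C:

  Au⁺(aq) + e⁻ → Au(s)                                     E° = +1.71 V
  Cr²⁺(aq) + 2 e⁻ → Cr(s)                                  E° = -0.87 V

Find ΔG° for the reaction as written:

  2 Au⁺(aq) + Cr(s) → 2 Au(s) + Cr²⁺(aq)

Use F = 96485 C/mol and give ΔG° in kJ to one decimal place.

As written, Au⁺/Au is reduced (cathode) and Cr²⁺/Cr is oxidised (anode), so E°cell = (+1.71) − (-0.87) = +2.58 V.
Balancing electrons gives n = 2.
ΔG° = −nFE° = −(2)(96485)(+2.58) = -497,863 J = -497.9 kJ.

-497.9 kJ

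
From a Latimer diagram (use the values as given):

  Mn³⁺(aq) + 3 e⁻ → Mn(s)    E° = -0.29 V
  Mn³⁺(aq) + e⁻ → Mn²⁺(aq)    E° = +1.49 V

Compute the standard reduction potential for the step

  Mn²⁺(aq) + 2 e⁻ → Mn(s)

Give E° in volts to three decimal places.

Sequential free energies add, so n₃E°₃ = n₁E°₁ + n₂E°₂.
With n₃ = 3, and the known step contributing 1×(+1.49) V, the unknown satisfies 2·E° = 3×(-0.29) − 1×(+1.49) = -2.360.
E° = -2.360 / 2 = -1.180 V.

-1.180 V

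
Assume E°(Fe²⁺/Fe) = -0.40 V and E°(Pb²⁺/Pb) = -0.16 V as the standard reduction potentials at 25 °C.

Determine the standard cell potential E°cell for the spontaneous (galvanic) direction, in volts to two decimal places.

+0.24 V

The Pb²⁺/Pb couple has the higher reduction potential, so it is the cathode; Fe²⁺/Fe is oxidised at the anode.
E°cell = E°(cathode) − E°(anode) = (-0.16) − (-0.40) = +0.24 V.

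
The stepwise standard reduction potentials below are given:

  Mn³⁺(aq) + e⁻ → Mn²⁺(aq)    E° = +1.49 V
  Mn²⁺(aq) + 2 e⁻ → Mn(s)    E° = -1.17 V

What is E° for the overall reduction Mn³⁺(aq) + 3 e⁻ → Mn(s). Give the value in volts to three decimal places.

Adding the free-energy changes (−nFE°) of the two steps gives −n₃FE°₃ = −n₁FE°₁ − n₂FE°₂.
E°₃ = (1×+1.49 + 2×-1.17) / 3 = (-0.850) / 3 = -0.283 V.

-0.283 V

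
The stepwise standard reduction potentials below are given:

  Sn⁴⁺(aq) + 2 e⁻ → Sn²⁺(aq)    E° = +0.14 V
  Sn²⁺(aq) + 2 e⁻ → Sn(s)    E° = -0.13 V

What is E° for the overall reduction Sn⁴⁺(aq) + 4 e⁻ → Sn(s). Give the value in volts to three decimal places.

Adding the free-energy changes (−nFE°) of the two steps gives −n₃FE°₃ = −n₁FE°₁ − n₂FE°₂.
E°₃ = (2×+0.14 + 2×-0.13) / 4 = (+0.020) / 4 = +0.005 V.

+0.005 V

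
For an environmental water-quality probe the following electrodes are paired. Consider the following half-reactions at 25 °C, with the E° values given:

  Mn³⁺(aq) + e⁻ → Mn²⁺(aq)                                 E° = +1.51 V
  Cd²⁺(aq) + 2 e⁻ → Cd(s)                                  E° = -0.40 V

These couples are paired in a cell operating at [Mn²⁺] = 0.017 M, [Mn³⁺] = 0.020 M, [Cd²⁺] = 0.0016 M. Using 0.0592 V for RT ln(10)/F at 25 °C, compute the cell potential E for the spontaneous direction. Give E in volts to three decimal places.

Mn³⁺/Mn²⁺ is the cathode (higher E°), Cd²⁺/Cd the anode: E°cell = +1.51 − (-0.40) = +1.91 V, n = 2.
Overall: 2 Mn³⁺(aq) + Cd(s) → 2 Mn²⁺(aq) + Cd²⁺(aq)
Q = [Mn²⁺]^2·[Cd²⁺] / ([Mn³⁺]^2); log Q = -2.937.
E = E° − (0.0592/n) log Q = +1.91 − (0.0592/2)(-2.937) = +1.997 V.

+1.997 V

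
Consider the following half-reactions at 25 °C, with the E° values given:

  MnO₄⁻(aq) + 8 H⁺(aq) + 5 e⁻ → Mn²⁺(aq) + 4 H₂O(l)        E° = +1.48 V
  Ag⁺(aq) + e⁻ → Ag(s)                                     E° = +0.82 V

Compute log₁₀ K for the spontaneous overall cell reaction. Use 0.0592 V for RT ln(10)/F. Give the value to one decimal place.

Cathode: MnO₄⁻/Mn²⁺; anode: Ag⁺/Ag. E°cell = +0.66 V, n = 5.
log K = nE°cell / 0.0592 = (5)(+0.66) / 0.0592 = 55.7.

55.7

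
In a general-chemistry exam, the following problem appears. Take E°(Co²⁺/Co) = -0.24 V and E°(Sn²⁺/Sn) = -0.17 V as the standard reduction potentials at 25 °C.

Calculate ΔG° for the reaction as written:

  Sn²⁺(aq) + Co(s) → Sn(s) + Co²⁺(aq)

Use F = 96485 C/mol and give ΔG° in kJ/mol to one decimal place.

-13.5 kJ/mol

As written, Sn²⁺/Sn is reduced (cathode) and Co²⁺/Co is oxidised (anode), so E°cell = (-0.17) − (-0.24) = +0.07 V.
Balancing electrons gives n = 2.
ΔG° = −nFE° = −(2)(96485)(+0.07) = -13,508 J = -13.5 kJ/mol.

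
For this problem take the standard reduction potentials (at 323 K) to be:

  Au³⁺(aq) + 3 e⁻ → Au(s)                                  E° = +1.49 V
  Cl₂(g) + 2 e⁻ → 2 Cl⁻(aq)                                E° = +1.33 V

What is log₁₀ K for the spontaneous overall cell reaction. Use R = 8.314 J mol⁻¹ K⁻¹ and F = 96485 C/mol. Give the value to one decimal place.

15.0

Cathode: Au³⁺/Au; anode: Cl₂/Cl⁻. E°cell = (+1.49) − (+1.33) = +0.16 V, with n = 6.
ΔG° = −nFE° = −RT ln K, so ln K = nFE°/(RT) = (6)(96485)(+0.16) / ((8.314)(323)) = 34.492.
log₁₀ K = 34.492 / ln 10 = 15.0.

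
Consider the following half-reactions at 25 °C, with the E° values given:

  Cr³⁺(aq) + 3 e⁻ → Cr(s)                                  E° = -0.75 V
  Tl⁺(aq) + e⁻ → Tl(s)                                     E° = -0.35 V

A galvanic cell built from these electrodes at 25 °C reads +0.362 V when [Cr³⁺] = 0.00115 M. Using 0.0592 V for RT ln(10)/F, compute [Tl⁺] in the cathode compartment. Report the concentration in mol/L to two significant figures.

Tl⁺/Tl is the cathode, Cr³⁺/Cr the anode: E°cell = +0.40 V, n = 3.
Overall reaction: 3 Tl⁺(aq) + Cr(s) → 3 Tl(s) + Cr³⁺(aq); Q = [Cr³⁺]^1/[Tl⁺]^3.
From E = E° − (0.0592/n) log Q: log Q = (E° − E)·n/0.0592 = (+0.40 − (+0.362))·3/0.0592 = 1.9257.
So 3·log[Tl⁺] = 1·log(0.00115) − log Q = -2.9393 − (1.9257) = -4.8650; log[Tl⁺] = -4.8650 / 3 = -1.6217; [Tl⁺] = 10^(-1.6217) ≈ 0.024 M.

0.024 M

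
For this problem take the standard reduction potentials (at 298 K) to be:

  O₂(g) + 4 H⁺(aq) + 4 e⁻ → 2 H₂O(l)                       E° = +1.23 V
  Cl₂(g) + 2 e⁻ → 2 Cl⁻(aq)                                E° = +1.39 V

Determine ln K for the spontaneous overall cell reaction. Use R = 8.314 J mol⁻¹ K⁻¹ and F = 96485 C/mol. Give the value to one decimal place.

24.9

Cathode: Cl₂/Cl⁻; anode: O₂/H₂O. E°cell = (+1.39) − (+1.23) = +0.16 V, with n = 4.
ΔG° = −nFE° = −RT ln K, so ln K = nFE°/(RT) = (4)(96485)(+0.16) / ((8.314)(298)) = 24.924.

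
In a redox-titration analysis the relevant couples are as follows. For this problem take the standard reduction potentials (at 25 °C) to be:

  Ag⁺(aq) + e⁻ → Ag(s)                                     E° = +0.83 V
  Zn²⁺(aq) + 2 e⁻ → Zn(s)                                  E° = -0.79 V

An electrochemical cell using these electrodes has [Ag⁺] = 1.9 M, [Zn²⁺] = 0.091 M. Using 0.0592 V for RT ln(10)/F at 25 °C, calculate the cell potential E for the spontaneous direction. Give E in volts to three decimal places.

Ag⁺/Ag is the cathode (higher E°), Zn²⁺/Zn the anode: E°cell = +0.83 − (-0.79) = +1.62 V, n = 2.
Overall: 2 Ag⁺(aq) + Zn(s) → 2 Ag(s) + Zn²⁺(aq)
Q = [Zn²⁺] / ([Ag⁺]^2); log Q = -1.598.
E = E° − (0.0592/n) log Q = +1.62 − (0.0592/2)(-1.598) = +1.667 V.

+1.667 V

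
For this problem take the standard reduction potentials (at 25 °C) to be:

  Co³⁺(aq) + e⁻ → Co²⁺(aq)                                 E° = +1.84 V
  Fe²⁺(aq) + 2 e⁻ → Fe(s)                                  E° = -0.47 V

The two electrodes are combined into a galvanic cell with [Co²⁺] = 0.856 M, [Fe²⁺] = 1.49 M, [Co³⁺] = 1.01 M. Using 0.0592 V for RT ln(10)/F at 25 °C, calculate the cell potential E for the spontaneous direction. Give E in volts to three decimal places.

Co³⁺/Co²⁺ is the cathode (higher E°), Fe²⁺/Fe the anode: E°cell = +1.84 − (-0.47) = +2.31 V, n = 2.
Overall: 2 Co³⁺(aq) + Fe(s) → 2 Co²⁺(aq) + Fe²⁺(aq)
Q = [Co²⁺]^2·[Fe²⁺] / ([Co³⁺]^2); log Q = 0.029.
E = E° − (0.0592/n) log Q = +2.31 − (0.0592/2)(0.029) = +2.309 V.

+2.309 V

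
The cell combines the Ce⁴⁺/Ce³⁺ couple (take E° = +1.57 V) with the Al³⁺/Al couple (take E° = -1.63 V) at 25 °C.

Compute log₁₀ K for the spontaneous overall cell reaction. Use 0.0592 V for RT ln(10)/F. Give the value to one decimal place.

Cathode: Ce⁴⁺/Ce³⁺; anode: Al³⁺/Al. E°cell = +3.20 V, n = 3.
log K = nE°cell / 0.0592 = (3)(+3.20) / 0.0592 = 162.2.

162.2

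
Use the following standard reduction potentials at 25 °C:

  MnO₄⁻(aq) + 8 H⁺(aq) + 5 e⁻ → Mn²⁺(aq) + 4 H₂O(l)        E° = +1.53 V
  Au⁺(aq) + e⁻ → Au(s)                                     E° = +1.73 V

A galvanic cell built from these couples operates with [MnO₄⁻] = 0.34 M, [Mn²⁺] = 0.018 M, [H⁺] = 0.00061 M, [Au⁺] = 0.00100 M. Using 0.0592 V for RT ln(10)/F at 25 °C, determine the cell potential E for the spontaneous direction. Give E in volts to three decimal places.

+0.312 V

Au⁺/Au is the cathode (higher E°), MnO₄⁻/Mn²⁺ the anode: E°cell = +1.73 − (+1.53) = +0.20 V, n = 5.
Overall: 5 Au⁺(aq) + Mn²⁺(aq) + 4 H₂O(l) → 5 Au(s) + MnO₄⁻(aq) + 8 H⁺(aq)
Q = [MnO₄⁻]·[H⁺]^8 / ([Au⁺]^5·[Mn²⁺]); log Q = -9.441.
E = E° − (0.0592/n) log Q = +0.20 − (0.0592/5)(-9.441) = +0.312 V.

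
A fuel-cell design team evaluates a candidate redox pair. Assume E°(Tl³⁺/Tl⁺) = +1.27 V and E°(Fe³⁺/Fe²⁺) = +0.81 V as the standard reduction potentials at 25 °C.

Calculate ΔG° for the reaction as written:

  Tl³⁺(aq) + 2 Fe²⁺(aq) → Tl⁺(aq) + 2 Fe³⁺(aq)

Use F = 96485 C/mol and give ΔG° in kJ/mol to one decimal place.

As written, Tl³⁺/Tl⁺ is reduced (cathode) and Fe³⁺/Fe²⁺ is oxidised (anode), so E°cell = (+1.27) − (+0.81) = +0.46 V.
Balancing electrons gives n = 2.
ΔG° = −nFE° = −(2)(96485)(+0.46) = -88,766 J = -88.8 kJ/mol.

-88.8 kJ/mol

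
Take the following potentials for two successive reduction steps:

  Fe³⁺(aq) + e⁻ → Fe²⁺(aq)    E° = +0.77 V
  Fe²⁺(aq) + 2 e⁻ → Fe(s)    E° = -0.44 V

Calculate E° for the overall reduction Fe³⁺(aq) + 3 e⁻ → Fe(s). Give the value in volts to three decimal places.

-0.037 V

Since ΔG° = −nFE° is additive over sequential reductions, n₃E°₃ = n₁E°₁ + n₂E°₂.
E°₃ = (1×+0.77 + 2×-0.44) / 3 = (-0.110) / 3 = -0.037 V.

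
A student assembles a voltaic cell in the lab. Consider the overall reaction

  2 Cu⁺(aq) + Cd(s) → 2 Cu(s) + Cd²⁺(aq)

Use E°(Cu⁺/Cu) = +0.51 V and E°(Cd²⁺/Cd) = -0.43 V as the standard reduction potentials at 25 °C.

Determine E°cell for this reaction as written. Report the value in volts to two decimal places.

+0.94 V

The Cu⁺/Cu couple has the higher reduction potential, so it is the cathode; Cd²⁺/Cd is oxidised at the anode.
E°cell = E°(cathode) − E°(anode) = (+0.51) − (-0.43) = +0.94 V.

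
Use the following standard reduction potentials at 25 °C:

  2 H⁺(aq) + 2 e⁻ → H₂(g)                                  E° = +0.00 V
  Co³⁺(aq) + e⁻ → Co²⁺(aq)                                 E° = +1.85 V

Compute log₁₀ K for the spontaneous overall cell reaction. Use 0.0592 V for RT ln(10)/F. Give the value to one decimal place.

Cathode: Co³⁺/Co²⁺; anode: H⁺/H₂. E°cell = +1.85 V, n = 2.
log K = nE°cell / 0.0592 = (2)(+1.85) / 0.0592 = 62.5.

62.5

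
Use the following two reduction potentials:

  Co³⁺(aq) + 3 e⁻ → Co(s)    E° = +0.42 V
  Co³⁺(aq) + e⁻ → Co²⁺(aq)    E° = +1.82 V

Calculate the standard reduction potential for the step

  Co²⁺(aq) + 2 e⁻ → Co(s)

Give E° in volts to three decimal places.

-0.280 V

Sequential free energies add, so n₃E°₃ = n₁E°₁ + n₂E°₂.
With n₃ = 3, and the known step contributing 1×(+1.82) V, the unknown satisfies 2·E° = 3×(+0.42) − 1×(+1.82) = -0.560.
E° = -0.560 / 2 = -0.280 V.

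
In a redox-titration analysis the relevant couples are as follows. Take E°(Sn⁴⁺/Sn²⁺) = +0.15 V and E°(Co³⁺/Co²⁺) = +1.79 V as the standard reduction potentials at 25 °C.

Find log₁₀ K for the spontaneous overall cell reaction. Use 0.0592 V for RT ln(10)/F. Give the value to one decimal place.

55.4

Cathode: Co³⁺/Co²⁺; anode: Sn⁴⁺/Sn²⁺. E°cell = +1.64 V, n = 2.
log K = nE°cell / 0.0592 = (2)(+1.64) / 0.0592 = 55.4.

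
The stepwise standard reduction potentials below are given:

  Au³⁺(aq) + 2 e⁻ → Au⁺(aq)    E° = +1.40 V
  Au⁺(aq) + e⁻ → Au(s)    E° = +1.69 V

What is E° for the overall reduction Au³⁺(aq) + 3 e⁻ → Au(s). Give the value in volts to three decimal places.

+1.497 V

Since ΔG° = −nFE° is additive over sequential reductions, n₃E°₃ = n₁E°₁ + n₂E°₂.
E°₃ = (2×+1.40 + 1×+1.69) / 3 = (+4.490) / 3 = +1.497 V.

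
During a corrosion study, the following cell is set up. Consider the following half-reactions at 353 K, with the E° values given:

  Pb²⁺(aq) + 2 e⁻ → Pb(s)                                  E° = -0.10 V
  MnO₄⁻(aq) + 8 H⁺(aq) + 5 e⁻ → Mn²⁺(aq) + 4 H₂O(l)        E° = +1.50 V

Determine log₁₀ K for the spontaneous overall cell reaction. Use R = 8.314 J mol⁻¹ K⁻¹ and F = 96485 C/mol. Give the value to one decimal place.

228.4

Cathode: MnO₄⁻/Mn²⁺; anode: Pb²⁺/Pb. E°cell = (+1.50) − (-0.10) = +1.60 V, with n = 10.
ΔG° = −nFE° = −RT ln K, so ln K = nFE°/(RT) = (10)(96485)(+1.60) / ((8.314)(353)) = 526.011.
log₁₀ K = 526.011 / ln 10 = 228.4.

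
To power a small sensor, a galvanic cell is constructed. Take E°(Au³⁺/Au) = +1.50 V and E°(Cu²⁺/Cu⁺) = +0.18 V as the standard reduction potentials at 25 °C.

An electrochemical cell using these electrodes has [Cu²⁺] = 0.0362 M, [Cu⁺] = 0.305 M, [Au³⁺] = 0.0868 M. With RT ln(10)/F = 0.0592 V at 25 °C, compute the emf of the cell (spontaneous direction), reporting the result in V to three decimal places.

Au³⁺/Au is the cathode (higher E°), Cu²⁺/Cu⁺ the anode: E°cell = +1.50 − (+0.18) = +1.32 V, n = 3.
Overall: Au³⁺(aq) + 3 Cu⁺(aq) → Au(s) + 3 Cu²⁺(aq)
Q = [Cu²⁺]^3 / ([Au³⁺]·[Cu⁺]^3); log Q = -1.715.
E = E° − (0.0592/n) log Q = +1.32 − (0.0592/3)(-1.715) = +1.354 V.

+1.354 V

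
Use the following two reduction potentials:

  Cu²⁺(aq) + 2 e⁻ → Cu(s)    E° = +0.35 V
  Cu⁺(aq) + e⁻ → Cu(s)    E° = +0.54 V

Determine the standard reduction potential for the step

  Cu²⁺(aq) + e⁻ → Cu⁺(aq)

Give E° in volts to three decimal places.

+0.160 V

Sequential free energies add, so n₃E°₃ = n₁E°₁ + n₂E°₂.
With n₃ = 2, and the known step contributing 1×(+0.54) V, the unknown satisfies 1·E° = 2×(+0.35) − 1×(+0.54) = +0.160.
E° = +0.160 / 1 = +0.160 V.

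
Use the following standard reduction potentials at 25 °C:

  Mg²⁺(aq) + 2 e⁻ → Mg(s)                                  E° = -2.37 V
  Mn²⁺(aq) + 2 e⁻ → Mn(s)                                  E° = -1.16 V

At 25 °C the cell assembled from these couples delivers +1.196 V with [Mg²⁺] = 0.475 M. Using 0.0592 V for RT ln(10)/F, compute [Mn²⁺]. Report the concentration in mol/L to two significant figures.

Mn²⁺/Mn is the cathode, Mg²⁺/Mg the anode: E°cell = +1.21 V, n = 2.
Overall reaction: Mn²⁺(aq) + Mg(s) → Mn(s) + Mg²⁺(aq); Q = [Mg²⁺]^1/[Mn²⁺]^1.
From E = E° − (0.0592/n) log Q: log Q = (E° − E)·n/0.0592 = (+1.21 − (+1.196))·2/0.0592 = 0.4730.
So 1·log[Mn²⁺] = 1·log(0.475) − log Q = -0.3233 − (0.4730) = -0.7963; [Mn²⁺] = 10^(-0.7963) ≈ 0.16 M.

0.16 M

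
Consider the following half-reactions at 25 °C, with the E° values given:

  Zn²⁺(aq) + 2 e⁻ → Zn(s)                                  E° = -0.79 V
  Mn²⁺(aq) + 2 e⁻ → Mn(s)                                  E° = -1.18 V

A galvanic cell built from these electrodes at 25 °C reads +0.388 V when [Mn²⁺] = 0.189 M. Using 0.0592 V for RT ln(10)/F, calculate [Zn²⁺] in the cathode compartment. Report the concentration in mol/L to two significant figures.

Zn²⁺/Zn is the cathode, Mn²⁺/Mn the anode: E°cell = +0.39 V, n = 2.
Overall reaction: Zn²⁺(aq) + Mn(s) → Zn(s) + Mn²⁺(aq); Q = [Mn²⁺]^1/[Zn²⁺]^1.
From E = E° − (0.0592/n) log Q: log Q = (E° − E)·n/0.0592 = (+0.39 − (+0.388))·2/0.0592 = 0.0676.
So 1·log[Zn²⁺] = 1·log(0.189) − log Q = -0.7235 − (0.0676) = -0.7911; [Zn²⁺] = 10^(-0.7911) ≈ 0.16 M.

0.16 M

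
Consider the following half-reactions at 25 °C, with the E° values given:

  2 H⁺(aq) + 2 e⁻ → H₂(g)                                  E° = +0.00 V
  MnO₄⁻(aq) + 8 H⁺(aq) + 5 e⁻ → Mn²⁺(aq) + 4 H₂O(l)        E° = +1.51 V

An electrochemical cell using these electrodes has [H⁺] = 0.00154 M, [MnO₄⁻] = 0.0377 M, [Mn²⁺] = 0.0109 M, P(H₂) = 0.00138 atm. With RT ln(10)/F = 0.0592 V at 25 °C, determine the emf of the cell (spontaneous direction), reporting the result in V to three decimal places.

MnO₄⁻/Mn²⁺ is the cathode (higher E°), H⁺/H₂ the anode: E°cell = +1.51 − (+0.00) = +1.51 V, n = 10.
Overall: 2 MnO₄⁻(aq) + 6 H⁺(aq) + 5 H₂(g) → 2 Mn²⁺(aq) + 8 H₂O(l)
Q = [Mn²⁺]^2 / ([MnO₄⁻]^2·[H⁺]^6·P(H₂)^5); log Q = 30.098.
E = E° − (0.0592/n) log Q = +1.51 − (0.0592/10)(30.098) = +1.332 V.

+1.332 V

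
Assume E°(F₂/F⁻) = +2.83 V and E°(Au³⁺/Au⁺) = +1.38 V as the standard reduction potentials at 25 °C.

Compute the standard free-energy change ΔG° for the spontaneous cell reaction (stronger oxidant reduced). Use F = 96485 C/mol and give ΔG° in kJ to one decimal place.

F₂/F⁻ (E° = +2.83 V) is the cathode; Au³⁺/Au⁺ (E° = +1.38 V) is the anode, so E°cell = +1.45 V.
Balancing electrons gives n = 2 (lcm of 2 and 2).
ΔG° = −nFE° = −(2)(96485)(+1.45) = -279,806 J = -279.8 kJ.

-279.8 kJ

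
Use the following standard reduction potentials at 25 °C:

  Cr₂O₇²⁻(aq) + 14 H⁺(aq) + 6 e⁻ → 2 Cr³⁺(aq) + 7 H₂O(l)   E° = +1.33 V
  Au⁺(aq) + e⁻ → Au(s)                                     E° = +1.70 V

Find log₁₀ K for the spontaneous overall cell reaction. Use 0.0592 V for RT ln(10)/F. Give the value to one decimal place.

37.5

Cathode: Au⁺/Au; anode: Cr₂O₇²⁻/Cr³⁺. E°cell = +0.37 V, n = 6.
log K = nE°cell / 0.0592 = (6)(+0.37) / 0.0592 = 37.5.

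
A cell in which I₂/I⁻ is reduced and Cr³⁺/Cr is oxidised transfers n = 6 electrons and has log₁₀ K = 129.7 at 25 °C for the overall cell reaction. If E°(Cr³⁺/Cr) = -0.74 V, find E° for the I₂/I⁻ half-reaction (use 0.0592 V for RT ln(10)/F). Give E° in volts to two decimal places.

+0.54 V

E°cell = (0.0592/n)·log K = (0.0592/6)(129.7) = +1.280 V.
Since I₂/I⁻ is the cathode and Cr³⁺/Cr the anode, E°cell = E°(I₂/I⁻) − E°(Cr³⁺/Cr).
So E°(I₂/I⁻) = E°cell + E°(Cr³⁺/Cr) = +1.280 + (-0.74) = +0.54 V.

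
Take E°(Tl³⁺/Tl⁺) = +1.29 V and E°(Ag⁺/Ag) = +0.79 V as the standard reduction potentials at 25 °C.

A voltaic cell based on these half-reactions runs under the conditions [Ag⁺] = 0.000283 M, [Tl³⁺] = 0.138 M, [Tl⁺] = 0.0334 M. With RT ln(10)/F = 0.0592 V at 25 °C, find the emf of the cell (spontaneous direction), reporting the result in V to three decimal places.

Tl³⁺/Tl⁺ is the cathode (higher E°), Ag⁺/Ag the anode: E°cell = +1.29 − (+0.79) = +0.50 V, n = 2.
Overall: Tl³⁺(aq) + 2 Ag(s) → Tl⁺(aq) + 2 Ag⁺(aq)
Q = [Tl⁺]·[Ag⁺]^2 / ([Tl³⁺]); log Q = -7.713.
E = E° − (0.0592/n) log Q = +0.50 − (0.0592/2)(-7.713) = +0.728 V.

+0.728 V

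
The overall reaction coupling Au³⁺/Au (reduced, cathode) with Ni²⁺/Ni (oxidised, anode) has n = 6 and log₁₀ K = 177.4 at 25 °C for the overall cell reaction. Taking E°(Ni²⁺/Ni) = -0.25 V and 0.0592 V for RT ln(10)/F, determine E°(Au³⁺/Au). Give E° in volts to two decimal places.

E°cell = (0.0592/n)·log K = (0.0592/6)(177.4) = +1.750 V.
Since Au³⁺/Au is the cathode and Ni²⁺/Ni the anode, E°cell = E°(Au³⁺/Au) − E°(Ni²⁺/Ni).
So E°(Au³⁺/Au) = E°cell + E°(Ni²⁺/Ni) = +1.750 + (-0.25) = +1.50 V.

+1.50 V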